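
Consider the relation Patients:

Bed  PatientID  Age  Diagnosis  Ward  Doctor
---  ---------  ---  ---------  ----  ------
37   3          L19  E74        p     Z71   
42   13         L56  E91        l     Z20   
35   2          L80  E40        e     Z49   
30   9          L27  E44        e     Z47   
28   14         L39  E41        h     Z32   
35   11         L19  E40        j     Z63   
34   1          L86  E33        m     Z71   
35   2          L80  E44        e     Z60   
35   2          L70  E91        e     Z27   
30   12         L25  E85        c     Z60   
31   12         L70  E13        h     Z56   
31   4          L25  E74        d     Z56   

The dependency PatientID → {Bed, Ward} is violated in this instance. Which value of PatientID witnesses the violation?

PatientID=3: 1 row → {Bed,Ward} = (37, p) ✓
PatientID=13: 1 row → {Bed,Ward} = (42, l) ✓
PatientID=2: 3 rows → {Bed,Ward} = (35, e), (35, e), (35, e) ✓
PatientID=9: 1 row → {Bed,Ward} = (30, e) ✓
PatientID=14: 1 row → {Bed,Ward} = (28, h) ✓
PatientID=11: 1 row → {Bed,Ward} = (35, j) ✓
PatientID=1: 1 row → {Bed,Ward} = (34, m) ✓
PatientID=12: 2 rows → {Bed,Ward} takes values {(30, c), (31, h)} — violation
PatientID=4: 1 row → {Bed,Ward} = (31, d) ✓
The only PatientID value with inconsistent RHS is PatientID=12.

12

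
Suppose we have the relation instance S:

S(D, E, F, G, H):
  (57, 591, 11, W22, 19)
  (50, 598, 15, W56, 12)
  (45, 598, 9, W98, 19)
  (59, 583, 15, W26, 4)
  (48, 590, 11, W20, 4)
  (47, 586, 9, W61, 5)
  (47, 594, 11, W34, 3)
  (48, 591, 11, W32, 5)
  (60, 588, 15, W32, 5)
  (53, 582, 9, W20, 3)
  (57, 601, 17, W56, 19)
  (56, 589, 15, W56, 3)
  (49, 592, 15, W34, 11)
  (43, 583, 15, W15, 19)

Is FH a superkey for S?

Yes

All 14 rows have distinct FH values, so FH → (all attributes) holds and FH is a superkey.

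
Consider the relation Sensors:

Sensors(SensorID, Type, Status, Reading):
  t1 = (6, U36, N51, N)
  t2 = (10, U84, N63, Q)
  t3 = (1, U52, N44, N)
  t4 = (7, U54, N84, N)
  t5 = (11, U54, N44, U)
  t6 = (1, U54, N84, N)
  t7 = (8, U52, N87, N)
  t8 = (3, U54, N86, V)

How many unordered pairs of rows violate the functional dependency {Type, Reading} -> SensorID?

(Type=U52, Reading=N): violating pairs (3,7) — 1 pair.
(Type=U54, Reading=N): violating pairs (4,6) — 1 pair.

2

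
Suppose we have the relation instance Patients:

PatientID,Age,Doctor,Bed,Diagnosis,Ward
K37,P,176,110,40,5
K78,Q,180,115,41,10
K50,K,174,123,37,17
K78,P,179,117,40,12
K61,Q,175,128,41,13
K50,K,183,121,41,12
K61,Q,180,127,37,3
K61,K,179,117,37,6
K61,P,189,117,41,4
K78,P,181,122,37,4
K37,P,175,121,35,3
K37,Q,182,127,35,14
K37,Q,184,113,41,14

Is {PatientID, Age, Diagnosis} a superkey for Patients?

Yes

All 13 rows have distinct {PatientID, Age, Diagnosis} values, so {PatientID, Age, Diagnosis} → (all attributes) holds and {PatientID, Age, Diagnosis} is a superkey.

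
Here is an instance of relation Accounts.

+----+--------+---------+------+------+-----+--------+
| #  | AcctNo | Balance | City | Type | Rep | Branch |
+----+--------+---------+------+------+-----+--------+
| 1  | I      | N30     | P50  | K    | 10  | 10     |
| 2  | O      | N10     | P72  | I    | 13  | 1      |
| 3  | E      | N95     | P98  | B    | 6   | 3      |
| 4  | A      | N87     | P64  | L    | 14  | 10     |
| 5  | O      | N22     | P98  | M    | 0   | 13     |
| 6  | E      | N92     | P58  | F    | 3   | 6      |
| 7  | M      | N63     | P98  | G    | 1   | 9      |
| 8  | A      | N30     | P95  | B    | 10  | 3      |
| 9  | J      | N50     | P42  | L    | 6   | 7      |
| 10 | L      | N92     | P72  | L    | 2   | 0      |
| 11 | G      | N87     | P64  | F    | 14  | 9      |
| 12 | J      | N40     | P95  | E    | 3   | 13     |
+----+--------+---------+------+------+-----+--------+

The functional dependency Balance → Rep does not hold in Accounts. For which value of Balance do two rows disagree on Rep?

Balance=N30: rows 1, 8 → Rep = 10, 10 ✓
Balance=N10: row 2 → Rep = 13 ✓
Balance=N95: row 3 → Rep = 6 ✓
Balance=N87: rows 4, 11 → Rep = 14, 14 ✓
Balance=N22: row 5 → Rep = 0 ✓
Balance=N92: rows 6, 10 → Rep takes values {3, 2} — violation
Balance=N63: row 7 → Rep = 1 ✓
Balance=N50: row 9 → Rep = 6 ✓
Balance=N40: row 12 → Rep = 3 ✓
The only Balance value with inconsistent Rep is Balance=N92.

N92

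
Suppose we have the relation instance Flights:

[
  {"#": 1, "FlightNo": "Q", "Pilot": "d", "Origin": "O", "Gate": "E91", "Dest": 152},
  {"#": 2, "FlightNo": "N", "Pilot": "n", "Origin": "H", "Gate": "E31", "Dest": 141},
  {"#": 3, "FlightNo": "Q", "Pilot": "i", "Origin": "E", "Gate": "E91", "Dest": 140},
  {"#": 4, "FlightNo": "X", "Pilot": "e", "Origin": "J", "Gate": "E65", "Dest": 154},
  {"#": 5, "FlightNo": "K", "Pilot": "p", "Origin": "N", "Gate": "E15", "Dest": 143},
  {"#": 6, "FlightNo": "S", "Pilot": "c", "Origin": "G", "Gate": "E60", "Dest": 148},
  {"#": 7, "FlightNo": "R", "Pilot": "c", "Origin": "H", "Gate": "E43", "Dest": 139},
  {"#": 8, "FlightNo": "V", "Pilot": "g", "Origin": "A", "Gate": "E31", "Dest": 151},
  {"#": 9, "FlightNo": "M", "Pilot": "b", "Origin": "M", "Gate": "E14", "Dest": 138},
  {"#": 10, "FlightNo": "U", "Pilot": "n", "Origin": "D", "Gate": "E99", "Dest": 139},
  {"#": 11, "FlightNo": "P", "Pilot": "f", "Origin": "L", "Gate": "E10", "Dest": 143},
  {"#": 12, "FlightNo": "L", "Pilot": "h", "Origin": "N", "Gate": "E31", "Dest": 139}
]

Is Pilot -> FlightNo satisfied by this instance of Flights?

No

Pilot=d: row 1 → FlightNo = Q ✓
Pilot=n: rows 2, 10 → FlightNo takes values {N, U} — violation
Pilot=i: row 3 → FlightNo = Q ✓
Pilot=e: row 4 → FlightNo = X ✓
Pilot=p: row 5 → FlightNo = K ✓
Pilot=c: rows 6, 7 → FlightNo takes values {S, R} — violation
Pilot=g: row 8 → FlightNo = V ✓
Pilot=b: row 9 → FlightNo = M ✓
Pilot=f: row 11 → FlightNo = P ✓
Pilot=h: row 12 → FlightNo = L ✓
Two rows agree on Pilot but differ on FlightNo, so Pilot -> FlightNo does not hold.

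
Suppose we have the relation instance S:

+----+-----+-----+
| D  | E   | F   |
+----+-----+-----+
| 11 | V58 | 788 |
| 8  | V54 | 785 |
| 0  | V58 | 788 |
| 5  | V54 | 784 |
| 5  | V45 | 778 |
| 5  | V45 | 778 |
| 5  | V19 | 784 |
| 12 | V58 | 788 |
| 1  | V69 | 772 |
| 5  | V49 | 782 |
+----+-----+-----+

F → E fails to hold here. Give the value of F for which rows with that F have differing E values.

784

F=788: 3 rows → E = V58, V58, V58 ✓
F=785: 1 row → E = V54 ✓
F=784: 2 rows → E takes values {V54, V19} — violation
F=778: 2 rows → E = V45, V45 ✓
F=772: 1 row → E = V69 ✓
F=782: 1 row → E = V49 ✓
The only F value with inconsistent E is F=784.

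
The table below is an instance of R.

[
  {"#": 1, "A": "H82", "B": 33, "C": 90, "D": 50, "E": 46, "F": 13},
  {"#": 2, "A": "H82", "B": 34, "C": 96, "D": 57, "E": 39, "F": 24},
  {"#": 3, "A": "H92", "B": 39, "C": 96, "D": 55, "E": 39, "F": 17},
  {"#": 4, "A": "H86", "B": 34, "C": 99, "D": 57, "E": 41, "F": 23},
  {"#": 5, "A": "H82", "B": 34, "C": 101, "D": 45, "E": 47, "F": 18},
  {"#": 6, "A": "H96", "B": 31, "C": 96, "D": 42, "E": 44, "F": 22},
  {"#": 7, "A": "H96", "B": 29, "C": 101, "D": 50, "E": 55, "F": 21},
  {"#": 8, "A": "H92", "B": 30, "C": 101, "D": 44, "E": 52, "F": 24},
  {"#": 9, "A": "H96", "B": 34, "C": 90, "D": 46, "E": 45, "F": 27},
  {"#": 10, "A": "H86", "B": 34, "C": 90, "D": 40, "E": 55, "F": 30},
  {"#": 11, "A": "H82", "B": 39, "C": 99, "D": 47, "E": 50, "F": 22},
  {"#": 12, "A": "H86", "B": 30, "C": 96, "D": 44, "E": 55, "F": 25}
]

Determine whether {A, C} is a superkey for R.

Yes

All 12 rows have distinct {A, C} values, so {A, C} → (all attributes) holds and {A, C} is a superkey.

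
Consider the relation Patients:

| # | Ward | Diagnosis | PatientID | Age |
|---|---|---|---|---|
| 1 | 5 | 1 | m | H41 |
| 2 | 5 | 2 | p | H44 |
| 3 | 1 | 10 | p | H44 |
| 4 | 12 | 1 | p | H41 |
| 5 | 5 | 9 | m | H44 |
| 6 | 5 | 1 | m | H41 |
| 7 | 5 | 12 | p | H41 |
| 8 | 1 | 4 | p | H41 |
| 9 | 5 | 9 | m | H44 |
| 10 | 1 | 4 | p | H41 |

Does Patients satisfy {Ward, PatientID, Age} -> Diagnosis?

(Ward=5, PatientID=m, Age=H41): rows 1, 6 → Diagnosis = 1, 1 ✓
(Ward=5, PatientID=p, Age=H44): row 2 → Diagnosis = 2 ✓
(Ward=1, PatientID=p, Age=H44): row 3 → Diagnosis = 10 ✓
(Ward=12, PatientID=p, Age=H41): row 4 → Diagnosis = 1 ✓
(Ward=5, PatientID=m, Age=H44): rows 5, 9 → Diagnosis = 9, 9 ✓
(Ward=5, PatientID=p, Age=H41): row 7 → Diagnosis = 12 ✓
(Ward=1, PatientID=p, Age=H41): rows 8, 10 → Diagnosis = 4, 4 ✓
Every {Ward, PatientID, Age} value is associated with a single Diagnosis value, so {Ward, PatientID, Age} -> Diagnosis holds.

Yes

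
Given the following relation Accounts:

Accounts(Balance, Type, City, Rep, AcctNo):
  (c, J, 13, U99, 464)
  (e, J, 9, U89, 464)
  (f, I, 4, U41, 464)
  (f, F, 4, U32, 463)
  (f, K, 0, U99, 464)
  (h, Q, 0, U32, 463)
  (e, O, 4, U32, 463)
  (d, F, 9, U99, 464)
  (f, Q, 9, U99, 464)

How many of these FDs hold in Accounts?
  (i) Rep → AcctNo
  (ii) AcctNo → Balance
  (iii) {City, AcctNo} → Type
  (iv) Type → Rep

(i) Rep → AcctNo: every LHS value maps to a single RHS value — holds.
(ii) AcctNo → Balance: AcctNo=464: 6 rows → Balance takes values {c, e, f, d} — violation; AcctNo=463: 3 rows → Balance takes values {f, h, e} — violation — fails.
(iii) {City, AcctNo} → Type: (City=9, AcctNo=464): 3 rows → Type takes values {J, F, Q} — violation; (City=4, AcctNo=463): 2 rows → Type takes values {F, O} — violation — fails.
(iv) Type → Rep: Type=J: 2 rows → Rep takes values {U99, U89} — violation; Type=F: 2 rows → Rep takes values {U32, U99} — violation; Type=Q: 2 rows → Rep takes values {U32, U99} — violation — fails.
1 of the 4 dependencies holds.

1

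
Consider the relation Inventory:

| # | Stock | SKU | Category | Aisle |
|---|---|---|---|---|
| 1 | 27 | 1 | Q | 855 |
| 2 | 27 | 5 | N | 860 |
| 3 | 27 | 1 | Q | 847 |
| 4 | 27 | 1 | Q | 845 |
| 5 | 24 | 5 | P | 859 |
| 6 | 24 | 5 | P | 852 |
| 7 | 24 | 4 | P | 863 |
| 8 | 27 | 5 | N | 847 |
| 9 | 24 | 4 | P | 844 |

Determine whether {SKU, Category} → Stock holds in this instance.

(SKU=1, Category=Q): rows 1, 3, 4 → Stock = 27, 27, 27 ✓
(SKU=5, Category=N): rows 2, 8 → Stock = 27, 27 ✓
(SKU=5, Category=P): rows 5, 6 → Stock = 24, 24 ✓
(SKU=4, Category=P): rows 7, 9 → Stock = 24, 24 ✓
Every {SKU, Category} value is associated with a single Stock value, so {SKU, Category} → Stock holds.

Yes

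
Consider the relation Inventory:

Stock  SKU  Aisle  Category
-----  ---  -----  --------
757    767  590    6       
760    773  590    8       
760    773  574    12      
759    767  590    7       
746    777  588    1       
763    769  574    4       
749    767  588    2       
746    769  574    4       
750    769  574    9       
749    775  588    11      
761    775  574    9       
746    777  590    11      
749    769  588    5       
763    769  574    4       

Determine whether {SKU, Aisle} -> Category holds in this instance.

(SKU=767, Aisle=590): 2 rows → Category takes values {6, 7} — violation
(SKU=773, Aisle=590): 1 row → Category = 8 ✓
(SKU=773, Aisle=574): 1 row → Category = 12 ✓
(SKU=777, Aisle=588): 1 row → Category = 1 ✓
(SKU=769, Aisle=574): 4 rows → Category takes values {4, 9} — violation
(SKU=767, Aisle=588): 1 row → Category = 2 ✓
(SKU=775, Aisle=588): 1 row → Category = 11 ✓
(SKU=775, Aisle=574): 1 row → Category = 9 ✓
(SKU=777, Aisle=590): 1 row → Category = 11 ✓
(SKU=769, Aisle=588): 1 row → Category = 5 ✓
Two rows agree on {SKU, Aisle} but differ on Category, so {SKU, Aisle} -> Category does not hold.

No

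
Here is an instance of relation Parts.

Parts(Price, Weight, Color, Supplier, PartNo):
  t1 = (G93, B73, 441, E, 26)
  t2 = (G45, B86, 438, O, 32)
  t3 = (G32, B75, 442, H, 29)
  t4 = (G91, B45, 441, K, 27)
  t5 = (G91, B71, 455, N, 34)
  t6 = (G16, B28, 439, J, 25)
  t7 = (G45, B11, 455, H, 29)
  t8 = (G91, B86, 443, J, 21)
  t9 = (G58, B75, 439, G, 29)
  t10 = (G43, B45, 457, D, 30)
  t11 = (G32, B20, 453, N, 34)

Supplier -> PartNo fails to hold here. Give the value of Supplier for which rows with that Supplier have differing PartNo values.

J

Supplier=E: row 1 → PartNo = 26 ✓
Supplier=O: row 2 → PartNo = 32 ✓
Supplier=H: rows 3, 7 → PartNo = 29, 29 ✓
Supplier=K: row 4 → PartNo = 27 ✓
Supplier=N: rows 5, 11 → PartNo = 34, 34 ✓
Supplier=J: rows 6, 8 → PartNo takes values {25, 21} — violation
Supplier=G: row 9 → PartNo = 29 ✓
Supplier=D: row 10 → PartNo = 30 ✓
The only Supplier value with inconsistent PartNo is Supplier=J.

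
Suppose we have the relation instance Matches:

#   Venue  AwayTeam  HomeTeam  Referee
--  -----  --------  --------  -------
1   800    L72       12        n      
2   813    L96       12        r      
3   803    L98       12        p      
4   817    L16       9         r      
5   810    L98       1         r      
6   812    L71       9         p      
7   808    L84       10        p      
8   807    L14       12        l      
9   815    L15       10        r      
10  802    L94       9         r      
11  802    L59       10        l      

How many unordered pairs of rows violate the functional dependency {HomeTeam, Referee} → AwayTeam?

(HomeTeam=9, Referee=r): violating pairs (4,10) — 1 pair.

1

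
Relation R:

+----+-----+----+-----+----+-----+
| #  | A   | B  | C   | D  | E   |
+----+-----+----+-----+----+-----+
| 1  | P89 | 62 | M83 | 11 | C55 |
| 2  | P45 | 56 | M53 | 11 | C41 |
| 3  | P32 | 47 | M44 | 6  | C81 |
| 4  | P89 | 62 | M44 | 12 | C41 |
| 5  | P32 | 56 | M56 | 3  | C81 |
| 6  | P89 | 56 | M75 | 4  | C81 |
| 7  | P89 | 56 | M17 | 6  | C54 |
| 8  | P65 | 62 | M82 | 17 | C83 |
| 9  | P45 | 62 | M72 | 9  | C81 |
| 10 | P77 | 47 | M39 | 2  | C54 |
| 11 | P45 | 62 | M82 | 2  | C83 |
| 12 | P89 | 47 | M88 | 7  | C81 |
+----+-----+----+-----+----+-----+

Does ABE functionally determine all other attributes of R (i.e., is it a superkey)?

Yes

All 12 rows have distinct ABE values, so ABE → (all attributes) holds and ABE is a superkey.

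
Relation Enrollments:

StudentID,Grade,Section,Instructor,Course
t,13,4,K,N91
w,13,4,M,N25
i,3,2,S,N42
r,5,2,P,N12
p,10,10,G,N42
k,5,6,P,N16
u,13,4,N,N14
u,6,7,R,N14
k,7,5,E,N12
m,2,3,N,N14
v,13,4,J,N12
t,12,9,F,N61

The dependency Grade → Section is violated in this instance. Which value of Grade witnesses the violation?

Grade=13: 4 rows → Section = 4, 4, 4, 4 ✓
Grade=3: 1 row → Section = 2 ✓
Grade=5: 2 rows → Section takes values {2, 6} — violation
Grade=10: 1 row → Section = 10 ✓
Grade=6: 1 row → Section = 7 ✓
Grade=7: 1 row → Section = 5 ✓
Grade=2: 1 row → Section = 3 ✓
Grade=12: 1 row → Section = 9 ✓
The only Grade value with inconsistent Section is Grade=5.

5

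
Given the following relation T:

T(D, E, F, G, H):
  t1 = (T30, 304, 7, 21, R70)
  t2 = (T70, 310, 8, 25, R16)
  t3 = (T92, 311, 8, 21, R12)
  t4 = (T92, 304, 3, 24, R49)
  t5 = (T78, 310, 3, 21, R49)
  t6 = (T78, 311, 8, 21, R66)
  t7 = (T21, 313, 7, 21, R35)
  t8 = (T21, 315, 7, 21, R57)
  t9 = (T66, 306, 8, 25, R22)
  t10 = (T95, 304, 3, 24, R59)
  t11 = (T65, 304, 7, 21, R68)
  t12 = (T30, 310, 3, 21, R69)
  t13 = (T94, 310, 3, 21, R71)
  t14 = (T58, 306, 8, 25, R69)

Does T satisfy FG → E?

(F=7, G=21): rows 1, 7, 8, 11 → E takes values {304, 313, 315} — violation
(F=8, G=25): rows 2, 9, 14 → E takes values {310, 306} — violation
(F=8, G=21): rows 3, 6 → E = 311, 311 ✓
(F=3, G=24): rows 4, 10 → E = 304, 304 ✓
(F=3, G=21): rows 5, 12, 13 → E = 310, 310, 310 ✓
Two rows agree on FG but differ on E, so FG → E does not hold.

No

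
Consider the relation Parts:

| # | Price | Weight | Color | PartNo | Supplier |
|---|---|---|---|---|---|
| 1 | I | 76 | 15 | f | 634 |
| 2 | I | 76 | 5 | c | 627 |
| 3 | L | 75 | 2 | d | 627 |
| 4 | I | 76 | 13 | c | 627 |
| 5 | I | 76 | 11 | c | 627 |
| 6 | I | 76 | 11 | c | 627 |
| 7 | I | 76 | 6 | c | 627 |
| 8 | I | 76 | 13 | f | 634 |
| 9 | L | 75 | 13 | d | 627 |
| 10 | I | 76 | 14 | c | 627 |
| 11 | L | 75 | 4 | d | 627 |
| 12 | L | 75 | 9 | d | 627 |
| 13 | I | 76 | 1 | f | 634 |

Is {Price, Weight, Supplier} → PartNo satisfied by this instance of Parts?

Yes

(Price=I, Weight=76, Supplier=634): rows 1, 8, 13 → PartNo = f, f, f ✓
(Price=I, Weight=76, Supplier=627): rows 2, 4, 5, 6, 7, 10 → PartNo = c, c, c, c, c, c ✓
(Price=L, Weight=75, Supplier=627): rows 3, 9, 11, 12 → PartNo = d, d, d, d ✓
Every {Price, Weight, Supplier} value is associated with a single PartNo value, so {Price, Weight, Supplier} → PartNo holds.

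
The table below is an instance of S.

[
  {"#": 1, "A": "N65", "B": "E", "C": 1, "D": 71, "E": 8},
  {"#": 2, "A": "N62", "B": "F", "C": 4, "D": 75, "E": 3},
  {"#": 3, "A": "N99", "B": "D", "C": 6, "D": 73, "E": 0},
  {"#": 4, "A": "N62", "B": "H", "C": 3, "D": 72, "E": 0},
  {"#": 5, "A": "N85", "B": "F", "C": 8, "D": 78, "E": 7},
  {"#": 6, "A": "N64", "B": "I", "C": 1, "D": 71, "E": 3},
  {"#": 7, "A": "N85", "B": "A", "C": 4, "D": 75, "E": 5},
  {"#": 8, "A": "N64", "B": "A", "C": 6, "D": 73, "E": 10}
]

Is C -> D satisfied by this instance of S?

C=1: rows 1, 6 → D = 71, 71 ✓
C=4: rows 2, 7 → D = 75, 75 ✓
C=6: rows 3, 8 → D = 73, 73 ✓
C=3: row 4 → D = 72 ✓
C=8: row 5 → D = 78 ✓
Every C value is associated with a single D value, so C -> D holds.

Yes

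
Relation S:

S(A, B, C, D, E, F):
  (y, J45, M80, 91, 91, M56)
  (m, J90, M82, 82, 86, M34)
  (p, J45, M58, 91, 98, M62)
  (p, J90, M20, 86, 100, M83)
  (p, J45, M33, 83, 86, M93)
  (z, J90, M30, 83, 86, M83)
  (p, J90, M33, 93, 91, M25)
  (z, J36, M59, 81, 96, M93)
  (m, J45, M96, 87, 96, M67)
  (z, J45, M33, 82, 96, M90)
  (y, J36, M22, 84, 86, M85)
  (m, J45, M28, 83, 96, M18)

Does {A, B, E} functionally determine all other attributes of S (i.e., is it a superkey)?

No

Two distinct rows share (A=m, B=J45, E=96), so {A, B, E} does not determine every attribute — not a superkey.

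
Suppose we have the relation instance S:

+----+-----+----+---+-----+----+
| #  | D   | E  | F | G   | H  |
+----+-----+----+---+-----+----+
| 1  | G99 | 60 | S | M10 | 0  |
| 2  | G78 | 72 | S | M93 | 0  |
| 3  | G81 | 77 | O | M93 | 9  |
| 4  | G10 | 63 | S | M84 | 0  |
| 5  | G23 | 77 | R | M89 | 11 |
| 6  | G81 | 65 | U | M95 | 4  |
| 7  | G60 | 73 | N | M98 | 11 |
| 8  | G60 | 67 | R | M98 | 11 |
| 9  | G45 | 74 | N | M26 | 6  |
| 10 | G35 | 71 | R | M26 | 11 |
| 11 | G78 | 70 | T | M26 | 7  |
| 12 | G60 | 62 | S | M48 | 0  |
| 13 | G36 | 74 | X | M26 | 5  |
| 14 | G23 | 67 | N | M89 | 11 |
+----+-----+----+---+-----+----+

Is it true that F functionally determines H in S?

F=S: rows 1, 2, 4, 12 → H = 0, 0, 0, 0 ✓
F=O: row 3 → H = 9 ✓
F=R: rows 5, 8, 10 → H = 11, 11, 11 ✓
F=U: row 6 → H = 4 ✓
F=N: rows 7, 9, 14 → H takes values {11, 6} — violation
F=T: row 11 → H = 7 ✓
F=X: row 13 → H = 5 ✓
Two rows agree on F but differ on H, so F → H does not hold.

No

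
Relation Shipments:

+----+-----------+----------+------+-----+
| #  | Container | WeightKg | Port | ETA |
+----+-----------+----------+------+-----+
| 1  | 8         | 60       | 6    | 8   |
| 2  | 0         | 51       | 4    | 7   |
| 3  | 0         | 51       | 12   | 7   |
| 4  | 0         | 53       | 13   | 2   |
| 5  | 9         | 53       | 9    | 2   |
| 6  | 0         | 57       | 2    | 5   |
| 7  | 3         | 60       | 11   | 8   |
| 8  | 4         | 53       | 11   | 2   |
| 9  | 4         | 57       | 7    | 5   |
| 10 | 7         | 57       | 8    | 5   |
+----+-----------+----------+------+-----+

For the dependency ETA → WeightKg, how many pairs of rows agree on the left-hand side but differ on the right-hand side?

0

ETA=8: all 2 rows agree on WeightKg — 0 pairs.
ETA=7: all 2 rows agree on WeightKg — 0 pairs.
ETA=2: all 3 rows agree on WeightKg — 0 pairs.
ETA=5: all 3 rows agree on WeightKg — 0 pairs.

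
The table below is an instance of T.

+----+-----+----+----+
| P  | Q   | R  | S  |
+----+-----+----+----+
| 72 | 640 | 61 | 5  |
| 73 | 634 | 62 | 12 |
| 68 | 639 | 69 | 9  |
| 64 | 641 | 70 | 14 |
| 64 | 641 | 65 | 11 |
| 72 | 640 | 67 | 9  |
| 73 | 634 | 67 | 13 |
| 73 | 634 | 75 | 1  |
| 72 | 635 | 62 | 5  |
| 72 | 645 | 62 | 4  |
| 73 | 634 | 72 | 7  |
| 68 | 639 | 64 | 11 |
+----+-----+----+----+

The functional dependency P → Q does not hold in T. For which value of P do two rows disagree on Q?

72

P=72: 4 rows → Q takes values {640, 635, 645} — violation
P=73: 4 rows → Q = 634, 634, 634, 634 ✓
P=68: 2 rows → Q = 639, 639 ✓
P=64: 2 rows → Q = 641, 641 ✓
The only P value with inconsistent Q is P=72.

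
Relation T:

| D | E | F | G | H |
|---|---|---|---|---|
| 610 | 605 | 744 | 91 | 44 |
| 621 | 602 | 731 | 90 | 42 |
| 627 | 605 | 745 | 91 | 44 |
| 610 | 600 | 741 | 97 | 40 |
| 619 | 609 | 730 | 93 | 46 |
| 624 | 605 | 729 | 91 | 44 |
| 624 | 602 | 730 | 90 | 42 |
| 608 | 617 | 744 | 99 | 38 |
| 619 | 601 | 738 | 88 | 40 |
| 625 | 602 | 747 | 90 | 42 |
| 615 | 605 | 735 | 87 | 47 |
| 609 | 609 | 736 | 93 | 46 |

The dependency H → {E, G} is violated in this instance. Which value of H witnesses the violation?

40

H=44: 3 rows → {E,G} = (605, 91), (605, 91), (605, 91) ✓
H=42: 3 rows → {E,G} = (602, 90), (602, 90), (602, 90) ✓
H=40: 2 rows → {E,G} takes values {(600, 97), (601, 88)} — violation
H=46: 2 rows → {E,G} = (609, 93), (609, 93) ✓
H=38: 1 row → {E,G} = (617, 99) ✓
H=47: 1 row → {E,G} = (605, 87) ✓
The only H value with inconsistent RHS is H=40.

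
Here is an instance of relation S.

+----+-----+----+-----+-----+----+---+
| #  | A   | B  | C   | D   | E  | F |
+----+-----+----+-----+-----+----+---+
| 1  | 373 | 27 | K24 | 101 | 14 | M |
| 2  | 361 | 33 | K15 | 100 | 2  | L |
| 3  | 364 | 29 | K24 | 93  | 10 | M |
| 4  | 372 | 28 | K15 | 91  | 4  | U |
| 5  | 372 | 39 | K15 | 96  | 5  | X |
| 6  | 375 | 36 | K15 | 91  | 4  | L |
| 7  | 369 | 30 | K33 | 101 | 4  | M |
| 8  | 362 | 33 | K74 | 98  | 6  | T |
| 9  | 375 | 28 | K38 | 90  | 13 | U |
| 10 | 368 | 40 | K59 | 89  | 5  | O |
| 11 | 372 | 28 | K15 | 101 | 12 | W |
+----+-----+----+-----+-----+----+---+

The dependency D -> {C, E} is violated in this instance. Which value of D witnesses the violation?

D=101: rows 1, 7, 11 → {C,E} takes values {(K24, 14), (K33, 4), (K15, 12)} — violation
D=100: row 2 → {C,E} = (K15, 2) ✓
D=93: row 3 → {C,E} = (K24, 10) ✓
D=91: rows 4, 6 → {C,E} = (K15, 4), (K15, 4) ✓
D=96: row 5 → {C,E} = (K15, 5) ✓
D=98: row 8 → {C,E} = (K74, 6) ✓
D=90: row 9 → {C,E} = (K38, 13) ✓
D=89: row 10 → {C,E} = (K59, 5) ✓
The only D value with inconsistent RHS is D=101.

101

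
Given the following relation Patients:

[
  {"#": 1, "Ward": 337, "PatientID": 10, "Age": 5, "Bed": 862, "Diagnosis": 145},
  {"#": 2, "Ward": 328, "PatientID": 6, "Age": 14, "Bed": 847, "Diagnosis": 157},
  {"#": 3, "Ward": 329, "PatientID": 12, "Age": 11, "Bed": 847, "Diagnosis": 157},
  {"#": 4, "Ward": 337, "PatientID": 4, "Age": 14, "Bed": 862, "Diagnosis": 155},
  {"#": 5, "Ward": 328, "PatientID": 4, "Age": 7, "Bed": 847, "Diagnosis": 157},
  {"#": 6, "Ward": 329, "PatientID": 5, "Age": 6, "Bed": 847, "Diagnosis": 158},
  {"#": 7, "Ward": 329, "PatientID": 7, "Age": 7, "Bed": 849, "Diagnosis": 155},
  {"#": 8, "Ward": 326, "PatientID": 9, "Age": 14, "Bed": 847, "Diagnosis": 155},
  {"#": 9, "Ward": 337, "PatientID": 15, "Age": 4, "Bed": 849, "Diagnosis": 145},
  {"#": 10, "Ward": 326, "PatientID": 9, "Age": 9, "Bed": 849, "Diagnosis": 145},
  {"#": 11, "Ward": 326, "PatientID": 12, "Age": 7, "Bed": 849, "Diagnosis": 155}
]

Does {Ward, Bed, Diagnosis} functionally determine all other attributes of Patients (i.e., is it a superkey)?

Rows 2 and 5 have the same {Ward, Bed, Diagnosis} value (Ward=328, Bed=847, Diagnosis=157) but are distinct tuples, so {Ward, Bed, Diagnosis} does not determine every attribute — not a superkey.

No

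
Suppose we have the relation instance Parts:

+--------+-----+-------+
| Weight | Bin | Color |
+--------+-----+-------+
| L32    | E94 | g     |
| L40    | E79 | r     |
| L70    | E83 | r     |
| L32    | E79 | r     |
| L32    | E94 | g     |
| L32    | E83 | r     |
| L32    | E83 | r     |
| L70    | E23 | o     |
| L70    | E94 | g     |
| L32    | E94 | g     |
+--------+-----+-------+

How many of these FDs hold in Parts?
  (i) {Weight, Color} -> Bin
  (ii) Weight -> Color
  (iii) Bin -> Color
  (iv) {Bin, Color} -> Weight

1

(i) {Weight, Color} -> Bin: (Weight=L32, Color=r): 3 rows → Bin takes values {E79, E83} — violation — fails.
(ii) Weight -> Color: Weight=L32: 6 rows → Color takes values {g, r} — violation; Weight=L70: 3 rows → Color takes values {r, o, g} — violation — fails.
(iii) Bin -> Color: every LHS value maps to a single RHS value — holds.
(iv) {Bin, Color} -> Weight: (Bin=E94, Color=g): 4 rows → Weight takes values {L32, L70} — violation; (Bin=E79, Color=r): 2 rows → Weight takes values {L40, L32} — violation; (Bin=E83, Color=r): 3 rows → Weight takes values {L70, L32} — violation — fails.
1 of the 4 dependencies holds.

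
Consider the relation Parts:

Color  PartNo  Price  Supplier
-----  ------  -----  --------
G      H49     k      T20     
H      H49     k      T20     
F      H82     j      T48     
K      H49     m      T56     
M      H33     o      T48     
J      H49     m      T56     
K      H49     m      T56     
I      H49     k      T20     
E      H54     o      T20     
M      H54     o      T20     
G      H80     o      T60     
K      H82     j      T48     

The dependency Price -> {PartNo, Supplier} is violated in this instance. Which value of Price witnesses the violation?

Price=k: 3 rows → {PartNo,Supplier} = (H49, T20), (H49, T20), (H49, T20) ✓
Price=j: 2 rows → {PartNo,Supplier} = (H82, T48), (H82, T48) ✓
Price=m: 3 rows → {PartNo,Supplier} = (H49, T56), (H49, T56), (H49, T56) ✓
Price=o: 4 rows → {PartNo,Supplier} takes values {(H33, T48), (H54, T20), (H80, T60)} — violation
The only Price value with inconsistent RHS is Price=o.

o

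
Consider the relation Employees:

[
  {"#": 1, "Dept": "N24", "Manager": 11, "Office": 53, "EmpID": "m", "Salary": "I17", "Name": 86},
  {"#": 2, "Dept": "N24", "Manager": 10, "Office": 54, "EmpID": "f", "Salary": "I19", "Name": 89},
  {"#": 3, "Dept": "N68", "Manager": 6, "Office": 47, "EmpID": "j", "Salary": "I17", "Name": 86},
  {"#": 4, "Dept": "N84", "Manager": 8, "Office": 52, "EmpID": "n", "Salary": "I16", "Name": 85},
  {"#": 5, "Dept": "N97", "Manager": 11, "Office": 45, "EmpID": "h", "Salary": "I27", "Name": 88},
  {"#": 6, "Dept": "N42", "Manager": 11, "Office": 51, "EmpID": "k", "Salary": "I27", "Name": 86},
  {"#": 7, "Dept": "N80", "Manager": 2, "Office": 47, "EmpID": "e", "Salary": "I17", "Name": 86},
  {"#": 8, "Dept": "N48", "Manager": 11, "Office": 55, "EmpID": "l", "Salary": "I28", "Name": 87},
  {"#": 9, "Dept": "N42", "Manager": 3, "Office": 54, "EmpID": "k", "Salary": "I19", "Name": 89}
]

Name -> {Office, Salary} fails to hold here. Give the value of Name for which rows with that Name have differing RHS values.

Name=86: rows 1, 3, 6, 7 → {Office,Salary} takes values {(53, I17), (47, I17), (51, I27)} — violation
Name=89: rows 2, 9 → {Office,Salary} = (54, I19), (54, I19) ✓
Name=85: row 4 → {Office,Salary} = (52, I16) ✓
Name=88: row 5 → {Office,Salary} = (45, I27) ✓
Name=87: row 8 → {Office,Salary} = (55, I28) ✓
The only Name value with inconsistent RHS is Name=86.

86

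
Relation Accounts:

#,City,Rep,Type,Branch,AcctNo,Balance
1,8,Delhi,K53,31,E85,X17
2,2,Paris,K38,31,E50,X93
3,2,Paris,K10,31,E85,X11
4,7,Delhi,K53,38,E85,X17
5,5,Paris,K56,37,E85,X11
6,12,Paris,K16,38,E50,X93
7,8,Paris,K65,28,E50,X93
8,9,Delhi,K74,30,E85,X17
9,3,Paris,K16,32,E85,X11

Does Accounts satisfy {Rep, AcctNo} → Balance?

Yes

(Rep=Delhi, AcctNo=E85): rows 1, 4, 8 → Balance = X17, X17, X17 ✓
(Rep=Paris, AcctNo=E50): rows 2, 6, 7 → Balance = X93, X93, X93 ✓
(Rep=Paris, AcctNo=E85): rows 3, 5, 9 → Balance = X11, X11, X11 ✓
Every {Rep, AcctNo} value is associated with a single Balance value, so {Rep, AcctNo} → Balance holds.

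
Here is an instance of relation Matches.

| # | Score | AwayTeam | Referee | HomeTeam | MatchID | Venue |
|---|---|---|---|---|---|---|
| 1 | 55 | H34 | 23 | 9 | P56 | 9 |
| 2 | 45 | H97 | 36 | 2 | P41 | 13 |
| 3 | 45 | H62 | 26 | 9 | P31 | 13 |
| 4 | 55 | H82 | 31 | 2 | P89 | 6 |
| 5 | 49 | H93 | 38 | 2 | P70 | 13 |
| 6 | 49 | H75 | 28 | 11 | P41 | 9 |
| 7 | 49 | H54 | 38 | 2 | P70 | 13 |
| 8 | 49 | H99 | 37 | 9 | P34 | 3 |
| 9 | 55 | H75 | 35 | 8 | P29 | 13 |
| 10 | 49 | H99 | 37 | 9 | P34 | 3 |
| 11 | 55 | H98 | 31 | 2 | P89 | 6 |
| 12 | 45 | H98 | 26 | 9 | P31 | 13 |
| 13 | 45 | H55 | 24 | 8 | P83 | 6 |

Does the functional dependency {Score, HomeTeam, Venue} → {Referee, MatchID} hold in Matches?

Yes

(Score=55, HomeTeam=9, Venue=9): row 1 → {Referee,MatchID} = (23, P56) ✓
(Score=45, HomeTeam=2, Venue=13): row 2 → {Referee,MatchID} = (36, P41) ✓
(Score=45, HomeTeam=9, Venue=13): rows 3, 12 → {Referee,MatchID} = (26, P31), (26, P31) ✓
(Score=55, HomeTeam=2, Venue=6): rows 4, 11 → {Referee,MatchID} = (31, P89), (31, P89) ✓
(Score=49, HomeTeam=2, Venue=13): rows 5, 7 → {Referee,MatchID} = (38, P70), (38, P70) ✓
(Score=49, HomeTeam=11, Venue=9): row 6 → {Referee,MatchID} = (28, P41) ✓
(Score=49, HomeTeam=9, Venue=3): rows 8, 10 → {Referee,MatchID} = (37, P34), (37, P34) ✓
(Score=55, HomeTeam=8, Venue=13): row 9 → {Referee,MatchID} = (35, P29) ✓
(Score=45, HomeTeam=8, Venue=6): row 13 → {Referee,MatchID} = (24, P83) ✓
Every {Score, HomeTeam, Venue} value is associated with a single {Referee, MatchID} value, so {Score, HomeTeam, Venue} → {Referee, MatchID} holds.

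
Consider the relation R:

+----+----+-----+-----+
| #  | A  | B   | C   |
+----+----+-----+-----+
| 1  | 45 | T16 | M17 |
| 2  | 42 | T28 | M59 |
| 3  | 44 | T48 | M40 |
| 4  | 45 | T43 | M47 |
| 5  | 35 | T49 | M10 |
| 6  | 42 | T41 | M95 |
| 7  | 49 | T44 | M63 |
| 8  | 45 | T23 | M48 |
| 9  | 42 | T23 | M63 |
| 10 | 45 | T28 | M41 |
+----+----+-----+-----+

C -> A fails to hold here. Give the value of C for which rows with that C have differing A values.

C=M17: row 1 → A = 45 ✓
C=M59: row 2 → A = 42 ✓
C=M40: row 3 → A = 44 ✓
C=M47: row 4 → A = 45 ✓
C=M10: row 5 → A = 35 ✓
C=M95: row 6 → A = 42 ✓
C=M63: rows 7, 9 → A takes values {49, 42} — violation
C=M48: row 8 → A = 45 ✓
C=M41: row 10 → A = 45 ✓
The only C value with inconsistent A is C=M63.

M63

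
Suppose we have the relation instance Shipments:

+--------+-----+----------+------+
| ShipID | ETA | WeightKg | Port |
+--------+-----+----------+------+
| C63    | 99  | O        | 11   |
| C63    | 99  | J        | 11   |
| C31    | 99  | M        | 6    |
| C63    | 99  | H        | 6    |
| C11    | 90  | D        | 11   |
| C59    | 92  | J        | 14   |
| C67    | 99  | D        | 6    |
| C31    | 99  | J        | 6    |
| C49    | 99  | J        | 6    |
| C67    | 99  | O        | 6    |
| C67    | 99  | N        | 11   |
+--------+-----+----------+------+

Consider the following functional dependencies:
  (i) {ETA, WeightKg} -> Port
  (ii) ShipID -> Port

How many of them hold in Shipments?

0

(i) {ETA, WeightKg} -> Port: (ETA=99, WeightKg=O): 2 rows → Port takes values {11, 6} — violation; (ETA=99, WeightKg=J): 3 rows → Port takes values {11, 6} — violation — fails.
(ii) ShipID -> Port: ShipID=C63: 3 rows → Port takes values {11, 6} — violation; ShipID=C67: 3 rows → Port takes values {6, 11} — violation — fails.
None of the 2 dependencies hold.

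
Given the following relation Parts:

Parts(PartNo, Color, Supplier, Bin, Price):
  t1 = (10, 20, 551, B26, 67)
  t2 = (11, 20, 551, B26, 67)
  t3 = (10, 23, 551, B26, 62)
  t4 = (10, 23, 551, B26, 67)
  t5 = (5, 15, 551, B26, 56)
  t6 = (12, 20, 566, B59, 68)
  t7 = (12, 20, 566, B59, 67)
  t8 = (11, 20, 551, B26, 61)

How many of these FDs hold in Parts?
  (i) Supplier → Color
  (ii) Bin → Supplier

1

(i) Supplier → Color: Supplier=551: rows 1, 2, 3, 4, 5, 8 → Color takes values {20, 23, 15} — violation — fails.
(ii) Bin → Supplier: every LHS value maps to a single RHS value — holds.
1 of the 2 dependencies holds.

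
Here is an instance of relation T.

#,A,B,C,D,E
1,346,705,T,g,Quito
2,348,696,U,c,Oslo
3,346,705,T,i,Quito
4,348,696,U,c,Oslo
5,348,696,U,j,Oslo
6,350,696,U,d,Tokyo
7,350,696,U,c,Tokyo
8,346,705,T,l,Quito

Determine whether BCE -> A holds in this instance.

(B=705, C=T, E=Quito): rows 1, 3, 8 → A = 346, 346, 346 ✓
(B=696, C=U, E=Oslo): rows 2, 4, 5 → A = 348, 348, 348 ✓
(B=696, C=U, E=Tokyo): rows 6, 7 → A = 350, 350 ✓
Every BCE value is associated with a single A value, so BCE -> A holds.

Yes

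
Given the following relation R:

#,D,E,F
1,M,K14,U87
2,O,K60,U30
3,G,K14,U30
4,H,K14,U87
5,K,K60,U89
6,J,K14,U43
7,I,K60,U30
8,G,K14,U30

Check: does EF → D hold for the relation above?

No

(E=K14, F=U87): rows 1, 4 → D takes values {M, H} — violation
(E=K60, F=U30): rows 2, 7 → D takes values {O, I} — violation
(E=K14, F=U30): rows 3, 8 → D = G, G ✓
(E=K60, F=U89): row 5 → D = K ✓
(E=K14, F=U43): row 6 → D = J ✓
Two rows agree on EF but differ on D, so EF → D does not hold.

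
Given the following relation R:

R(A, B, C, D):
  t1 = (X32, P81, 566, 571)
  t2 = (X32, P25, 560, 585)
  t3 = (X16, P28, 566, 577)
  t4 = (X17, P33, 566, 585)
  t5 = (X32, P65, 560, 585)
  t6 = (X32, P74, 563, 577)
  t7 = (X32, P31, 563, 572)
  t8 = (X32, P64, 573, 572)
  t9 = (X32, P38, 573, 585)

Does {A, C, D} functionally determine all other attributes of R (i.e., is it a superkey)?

Rows 2 and 5 have the same {A, C, D} value (A=X32, C=560, D=585) but are distinct tuples, so {A, C, D} does not determine every attribute — not a superkey.

No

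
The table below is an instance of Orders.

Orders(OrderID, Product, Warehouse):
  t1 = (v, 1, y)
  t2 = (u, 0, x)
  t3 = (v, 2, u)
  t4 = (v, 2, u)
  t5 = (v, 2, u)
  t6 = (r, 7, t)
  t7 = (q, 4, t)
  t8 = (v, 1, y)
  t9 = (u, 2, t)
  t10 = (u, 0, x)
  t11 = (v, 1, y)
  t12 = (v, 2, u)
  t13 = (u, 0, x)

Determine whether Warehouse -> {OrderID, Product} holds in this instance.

No

Warehouse=y: rows 1, 8, 11 → {OrderID,Product} = (v, 1), (v, 1), (v, 1) ✓
Warehouse=x: rows 2, 10, 13 → {OrderID,Product} = (u, 0), (u, 0), (u, 0) ✓
Warehouse=u: rows 3, 4, 5, 12 → {OrderID,Product} = (v, 2), (v, 2), (v, 2), (v, 2) ✓
Warehouse=t: rows 6, 7, 9 → {OrderID,Product} takes values {(r, 7), (q, 4), (u, 2)} — violation
Two rows agree on Warehouse but differ on {OrderID, Product}, so Warehouse -> {OrderID, Product} does not hold.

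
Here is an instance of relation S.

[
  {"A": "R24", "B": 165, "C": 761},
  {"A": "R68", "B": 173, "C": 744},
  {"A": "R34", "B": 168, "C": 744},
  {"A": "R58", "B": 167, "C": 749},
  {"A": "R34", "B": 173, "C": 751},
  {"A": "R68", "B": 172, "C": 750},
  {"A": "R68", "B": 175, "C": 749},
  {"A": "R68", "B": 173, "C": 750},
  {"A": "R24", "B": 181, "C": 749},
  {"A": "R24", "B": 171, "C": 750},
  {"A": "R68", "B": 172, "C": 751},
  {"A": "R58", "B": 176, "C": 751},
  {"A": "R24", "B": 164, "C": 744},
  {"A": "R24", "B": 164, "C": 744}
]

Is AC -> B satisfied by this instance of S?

(A=R24, C=761): 1 row → B = 165 ✓
(A=R68, C=744): 1 row → B = 173 ✓
(A=R34, C=744): 1 row → B = 168 ✓
(A=R58, C=749): 1 row → B = 167 ✓
(A=R34, C=751): 1 row → B = 173 ✓
(A=R68, C=750): 2 rows → B takes values {172, 173} — violation
(A=R68, C=749): 1 row → B = 175 ✓
(A=R24, C=749): 1 row → B = 181 ✓
(A=R24, C=750): 1 row → B = 171 ✓
(A=R68, C=751): 1 row → B = 172 ✓
(A=R58, C=751): 1 row → B = 176 ✓
(A=R24, C=744): 2 rows → B = 164, 164 ✓
Two rows agree on AC but differ on B, so AC -> B does not hold.

No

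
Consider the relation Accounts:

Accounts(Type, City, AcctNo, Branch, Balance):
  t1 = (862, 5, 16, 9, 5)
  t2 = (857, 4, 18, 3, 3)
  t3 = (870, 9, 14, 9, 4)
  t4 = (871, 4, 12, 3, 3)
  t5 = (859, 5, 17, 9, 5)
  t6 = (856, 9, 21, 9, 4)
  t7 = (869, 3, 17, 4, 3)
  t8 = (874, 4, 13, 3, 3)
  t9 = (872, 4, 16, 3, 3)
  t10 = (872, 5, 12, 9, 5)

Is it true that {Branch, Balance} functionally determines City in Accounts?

(Branch=9, Balance=5): rows 1, 5, 10 → City = 5, 5, 5 ✓
(Branch=3, Balance=3): rows 2, 4, 8, 9 → City = 4, 4, 4, 4 ✓
(Branch=9, Balance=4): rows 3, 6 → City = 9, 9 ✓
(Branch=4, Balance=3): row 7 → City = 3 ✓
Every {Branch, Balance} value is associated with a single City value, so {Branch, Balance} -> City holds.

Yes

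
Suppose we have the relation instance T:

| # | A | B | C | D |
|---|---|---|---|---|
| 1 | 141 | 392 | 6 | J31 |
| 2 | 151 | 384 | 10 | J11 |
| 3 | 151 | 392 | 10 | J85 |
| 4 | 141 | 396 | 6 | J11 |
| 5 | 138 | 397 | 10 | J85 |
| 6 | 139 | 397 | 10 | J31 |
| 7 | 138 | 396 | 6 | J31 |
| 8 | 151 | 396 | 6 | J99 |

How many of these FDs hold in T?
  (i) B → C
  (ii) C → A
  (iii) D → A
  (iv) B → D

(i) B → C: B=392: rows 1, 3 → C takes values {6, 10} — violation — fails.
(ii) C → A: C=6: rows 1, 4, 7, 8 → A takes values {141, 138, 151} — violation; C=10: rows 2, 3, 5, 6 → A takes values {151, 138, 139} — violation — fails.
(iii) D → A: D=J31: rows 1, 6, 7 → A takes values {141, 139, 138} — violation; D=J11: rows 2, 4 → A takes values {151, 141} — violation; D=J85: rows 3, 5 → A takes values {151, 138} — violation — fails.
(iv) B → D: B=392: rows 1, 3 → D takes values {J31, J85} — violation; B=396: rows 4, 7, 8 → D takes values {J11, J31, J99} — violation; B=397: rows 5, 6 → D takes values {J85, J31} — violation — fails.
None of the 4 dependencies hold.

0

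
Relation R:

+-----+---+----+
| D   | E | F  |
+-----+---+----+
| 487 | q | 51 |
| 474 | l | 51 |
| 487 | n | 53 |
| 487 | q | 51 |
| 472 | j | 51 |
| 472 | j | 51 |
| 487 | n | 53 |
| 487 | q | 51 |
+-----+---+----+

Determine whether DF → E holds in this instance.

(D=487, F=51): 3 rows → E = q, q, q ✓
(D=474, F=51): 1 row → E = l ✓
(D=487, F=53): 2 rows → E = n, n ✓
(D=472, F=51): 2 rows → E = j, j ✓
Every DF value is associated with a single E value, so DF → E holds.

Yes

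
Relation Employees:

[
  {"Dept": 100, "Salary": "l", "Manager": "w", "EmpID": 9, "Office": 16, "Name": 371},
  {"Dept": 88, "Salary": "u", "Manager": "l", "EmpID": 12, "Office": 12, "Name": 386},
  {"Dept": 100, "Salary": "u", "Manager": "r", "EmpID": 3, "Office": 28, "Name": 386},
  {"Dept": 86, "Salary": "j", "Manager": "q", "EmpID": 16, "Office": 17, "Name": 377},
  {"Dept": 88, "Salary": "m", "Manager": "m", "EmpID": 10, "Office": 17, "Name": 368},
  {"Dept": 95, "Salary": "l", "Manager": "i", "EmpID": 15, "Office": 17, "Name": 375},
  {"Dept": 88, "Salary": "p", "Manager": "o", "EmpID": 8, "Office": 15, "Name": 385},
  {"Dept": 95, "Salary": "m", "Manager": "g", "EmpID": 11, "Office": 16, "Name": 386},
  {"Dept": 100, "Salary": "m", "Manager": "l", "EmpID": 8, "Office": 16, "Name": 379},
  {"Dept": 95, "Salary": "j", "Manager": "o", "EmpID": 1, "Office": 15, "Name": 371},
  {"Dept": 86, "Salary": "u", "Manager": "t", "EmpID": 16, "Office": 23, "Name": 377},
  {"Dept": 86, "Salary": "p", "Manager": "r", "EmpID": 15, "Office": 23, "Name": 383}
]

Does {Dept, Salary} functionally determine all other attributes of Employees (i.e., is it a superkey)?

All 12 rows have distinct {Dept, Salary} values, so {Dept, Salary} → (all attributes) holds and {Dept, Salary} is a superkey.

Yes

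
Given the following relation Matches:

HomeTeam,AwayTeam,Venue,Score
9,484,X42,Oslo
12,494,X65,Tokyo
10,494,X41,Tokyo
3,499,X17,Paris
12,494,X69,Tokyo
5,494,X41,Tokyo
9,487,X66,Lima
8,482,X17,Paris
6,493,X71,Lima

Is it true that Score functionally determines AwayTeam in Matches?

No

Score=Oslo: 1 row → AwayTeam = 484 ✓
Score=Tokyo: 4 rows → AwayTeam = 494, 494, 494, 494 ✓
Score=Paris: 2 rows → AwayTeam takes values {499, 482} — violation
Score=Lima: 2 rows → AwayTeam takes values {487, 493} — violation
Two rows agree on Score but differ on AwayTeam, so Score -> AwayTeam does not hold.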